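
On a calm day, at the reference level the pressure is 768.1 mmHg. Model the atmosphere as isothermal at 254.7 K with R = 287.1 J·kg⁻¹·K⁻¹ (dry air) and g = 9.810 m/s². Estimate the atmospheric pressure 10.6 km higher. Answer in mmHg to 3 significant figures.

Scale height: H = RT/g = 287.1 × 254.7 / 9.810 = 7454.1 m.
Barometric formula: P = P₀ exp(−z/H).
z/H = 10600/7454.1 = 1.4220; exp(−1.4220) = 0.24123.
P = 768.1 × 0.24123 = 185.29 mmHg.

P ≈ 185 mmHg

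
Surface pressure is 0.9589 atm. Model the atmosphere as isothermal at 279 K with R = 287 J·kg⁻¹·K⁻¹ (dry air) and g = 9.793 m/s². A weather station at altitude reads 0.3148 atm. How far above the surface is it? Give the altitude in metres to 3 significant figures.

z ≈ 9110 m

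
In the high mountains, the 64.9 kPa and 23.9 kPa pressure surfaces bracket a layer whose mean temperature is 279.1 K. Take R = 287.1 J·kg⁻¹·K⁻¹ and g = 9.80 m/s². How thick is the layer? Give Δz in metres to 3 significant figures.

Δz ≈ 8170 m

Hypsometric equation: Δz = (R T̄/g) ln(P₁/P₂).
R T̄/g = 287.1 × 279.1 / 9.80 = 8176.5 m.
ln(64.9/23.9) = ln(2.7155) = 0.99898.
Δz = 8176.5 × 0.99898 = 8168.2 m.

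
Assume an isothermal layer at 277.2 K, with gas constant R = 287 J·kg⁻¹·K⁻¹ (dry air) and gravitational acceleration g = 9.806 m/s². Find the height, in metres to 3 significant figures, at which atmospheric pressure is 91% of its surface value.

Scale height: H = RT/g = 287 × 277.2 / 9.806 = 8113.0 m.
Set P/P₀ = exp(−z/H) = 0.91, so z = −H ln(0.91).
−ln(0.91) = 0.094311; z = 8113.0 × 0.094311 = 765.15 m.

z ≈ 765 m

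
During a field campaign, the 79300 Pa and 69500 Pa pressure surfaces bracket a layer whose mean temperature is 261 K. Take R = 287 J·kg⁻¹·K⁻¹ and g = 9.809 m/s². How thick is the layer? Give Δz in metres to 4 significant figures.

Δz ≈ 1007 m

Hypsometric equation: Δz = (R T̄/g) ln(P₁/P₂).
R T̄/g = 287 × 261 / 9.809 = 7636.6 m.
ln(79300/69500) = ln(1.1410) = 0.13191.
Δz = 7636.6 × 0.13191 = 1007.3 m.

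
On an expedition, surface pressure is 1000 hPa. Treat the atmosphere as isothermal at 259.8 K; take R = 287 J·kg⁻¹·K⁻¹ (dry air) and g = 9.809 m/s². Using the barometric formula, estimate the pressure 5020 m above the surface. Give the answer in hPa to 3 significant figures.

P ≈ 517 hPa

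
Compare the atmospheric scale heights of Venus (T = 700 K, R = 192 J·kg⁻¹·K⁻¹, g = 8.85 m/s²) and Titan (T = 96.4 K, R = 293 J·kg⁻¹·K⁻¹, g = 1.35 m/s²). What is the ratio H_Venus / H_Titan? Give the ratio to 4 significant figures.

H_Venus/H_Titan ≈ 0.7258

H = RT/g for each body.
H_Venus = 192 × 700 / 8.85 = 15186 m.
H_Titan = 293 × 96.4 / 1.35 = 20922 m.
H_Venus/H_Titan = 15186/20922 = 0.72584.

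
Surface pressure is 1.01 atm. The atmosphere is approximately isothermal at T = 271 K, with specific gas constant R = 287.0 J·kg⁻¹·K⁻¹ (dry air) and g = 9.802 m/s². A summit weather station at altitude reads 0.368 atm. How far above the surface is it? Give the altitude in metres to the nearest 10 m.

Scale height: H = RT/g = 287.0 × 271 / 9.802 = 7934.8 m.
Invert the barometric formula: z = H ln(P₀/P).
P₀/P = 1.01/0.368 = 2.7446; ln(2.7446) = 1.0096.
z = 7934.8 × 1.0096 = 8011.0 m.

z ≈ 8010 m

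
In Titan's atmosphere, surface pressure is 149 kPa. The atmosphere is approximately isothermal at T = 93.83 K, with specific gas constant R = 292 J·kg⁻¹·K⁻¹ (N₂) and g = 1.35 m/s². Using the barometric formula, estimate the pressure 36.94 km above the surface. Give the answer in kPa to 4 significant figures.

Scale height: H = RT/g = 292 × 93.83 / 1.35 = 20295 m.
Barometric formula: P = P₀ exp(−z/H).
z/H = 36940/20295 = 1.8202; exp(−1.8202) = 0.16199.
P = 149 × 0.16199 = 24.137 kPa.

P ≈ 24.14 kPa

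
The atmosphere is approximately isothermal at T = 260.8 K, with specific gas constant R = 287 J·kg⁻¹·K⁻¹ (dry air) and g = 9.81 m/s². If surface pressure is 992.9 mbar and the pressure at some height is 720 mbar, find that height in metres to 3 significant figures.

z ≈ 2450 m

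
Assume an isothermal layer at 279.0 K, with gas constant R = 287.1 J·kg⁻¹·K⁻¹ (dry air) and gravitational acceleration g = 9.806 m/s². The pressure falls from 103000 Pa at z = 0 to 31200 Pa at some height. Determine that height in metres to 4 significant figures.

Scale height: H = RT/g = 287.1 × 279.0 / 9.806 = 8168.6 m.
Invert the barometric formula: z = H ln(P₀/P).
P₀/P = 103000/31200 = 3.3013; ln(3.3013) = 1.1943.
z = 8168.6 × 1.1943 = 9755.8 m.

z ≈ 9756 m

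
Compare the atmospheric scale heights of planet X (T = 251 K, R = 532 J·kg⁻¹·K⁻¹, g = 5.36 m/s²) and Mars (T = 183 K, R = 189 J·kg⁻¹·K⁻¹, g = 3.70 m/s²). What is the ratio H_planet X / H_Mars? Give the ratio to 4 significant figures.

H = RT/g for each body.
H_planet X = 532 × 251 / 5.36 = 24913 m.
H_Mars = 189 × 183 / 3.70 = 9347.8 m.
H_planet X/H_Mars = 24913/9347.8 = 2.6651.

H_planet X/H_Mars ≈ 2.665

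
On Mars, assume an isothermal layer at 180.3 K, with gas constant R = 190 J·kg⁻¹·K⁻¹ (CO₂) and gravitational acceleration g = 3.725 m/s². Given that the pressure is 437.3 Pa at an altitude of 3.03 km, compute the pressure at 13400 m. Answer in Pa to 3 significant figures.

Scale height: H = RT/g = 190 × 180.3 / 3.725 = 9196.5 m.
Between two levels, P₂ = P₁ exp(−Δz/H) with Δz = z₂ − z₁.
Δz = 13400 − 3030.0 = 10370 m; Δz/H = 10370/9196.5 = 1.1276.
P₂ = 437.3 × exp(−1.1276) = 437.3 × 0.32381 = 141.60 Pa.

P ≈ 142 Pa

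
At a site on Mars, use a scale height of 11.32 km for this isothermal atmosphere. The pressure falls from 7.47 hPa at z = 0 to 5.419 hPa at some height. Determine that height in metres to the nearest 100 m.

Invert the barometric formula: z = H ln(P₀/P).
P₀/P = 7.47/5.419 = 1.3785; ln(1.3785) = 0.32100.
z = 11320 × 0.32100 = 3633.7 m.

z ≈ 3600 m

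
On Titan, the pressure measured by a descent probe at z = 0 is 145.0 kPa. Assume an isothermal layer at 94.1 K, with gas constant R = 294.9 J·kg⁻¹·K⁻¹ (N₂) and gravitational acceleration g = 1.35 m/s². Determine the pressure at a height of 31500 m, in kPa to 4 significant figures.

P ≈ 31.32 kPa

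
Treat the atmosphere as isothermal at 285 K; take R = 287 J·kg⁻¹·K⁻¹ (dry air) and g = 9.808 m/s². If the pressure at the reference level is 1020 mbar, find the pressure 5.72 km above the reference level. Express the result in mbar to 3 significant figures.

Scale height: H = RT/g = 287 × 285 / 9.808 = 8339.6 m.
Barometric formula: P = P₀ exp(−z/H).
z/H = 5720.0/8339.6 = 0.68588; exp(−0.68588) = 0.50365.
P = 1020 × 0.50365 = 513.72 mbar.

P ≈ 514 mbar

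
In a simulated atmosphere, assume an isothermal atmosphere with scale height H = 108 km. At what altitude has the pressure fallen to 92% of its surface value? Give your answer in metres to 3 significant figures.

z ≈ 9010 m

Set P/P₀ = exp(−z/H) = 0.92, so z = −H ln(0.92).
−ln(0.92) = 0.083382; z = 108000 × 0.083382 = 9005.3 m.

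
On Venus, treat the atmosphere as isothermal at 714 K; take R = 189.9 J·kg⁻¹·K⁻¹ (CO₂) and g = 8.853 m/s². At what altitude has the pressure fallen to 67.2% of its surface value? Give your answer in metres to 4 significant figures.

z ≈ 6088 m

Scale height: H = RT/g = 189.9 × 714 / 8.853 = 15316 m.
Set P/P₀ = exp(−z/H) = 0.672, so z = −H ln(0.672).
−ln(0.672) = 0.39750; z = 15316 × 0.39750 = 6088.1 m.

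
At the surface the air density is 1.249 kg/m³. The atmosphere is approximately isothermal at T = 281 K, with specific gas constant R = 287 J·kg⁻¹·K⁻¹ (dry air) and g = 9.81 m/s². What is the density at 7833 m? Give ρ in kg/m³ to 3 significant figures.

ρ ≈ 0.482 kg/m³

Scale height: H = RT/g = 287 × 281 / 9.81 = 8220.9 m.
In an isothermal atmosphere, density decays like pressure: ρ = ρ₀ exp(−z/H).
z/H = 7833.0/8220.9 = 0.95282; exp(−0.95282) = 0.38565.
ρ = 1.249 × 0.38565 = 0.48168 kg/m³.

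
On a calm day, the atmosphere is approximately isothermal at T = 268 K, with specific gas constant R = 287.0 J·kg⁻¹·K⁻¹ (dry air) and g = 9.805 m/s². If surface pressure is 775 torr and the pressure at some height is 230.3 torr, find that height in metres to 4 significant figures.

z ≈ 9519 m

Scale height: H = RT/g = 287.0 × 268 / 9.805 = 7844.6 m.
Invert the barometric formula: z = H ln(P₀/P).
P₀/P = 775/230.3 = 3.3652; ln(3.3652) = 1.2135.
z = 7844.6 × 1.2135 = 9519.4 m.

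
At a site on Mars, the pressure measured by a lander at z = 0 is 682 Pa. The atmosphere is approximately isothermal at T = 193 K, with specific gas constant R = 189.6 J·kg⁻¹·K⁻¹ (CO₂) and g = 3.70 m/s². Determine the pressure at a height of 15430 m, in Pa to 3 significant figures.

Scale height: H = RT/g = 189.6 × 193 / 3.70 = 9889.9 m.
Barometric formula: P = P₀ exp(−z/H).
z/H = 15430/9889.9 = 1.5602; exp(−1.5602) = 0.21009.
P = 682 × 0.21009 = 143.28 Pa.

P ≈ 143 Pa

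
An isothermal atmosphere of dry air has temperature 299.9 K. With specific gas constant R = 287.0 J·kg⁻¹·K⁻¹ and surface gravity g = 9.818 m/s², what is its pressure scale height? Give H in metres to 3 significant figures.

H ≈ 8770 m

The scale height of an isothermal atmosphere is H = RT/g.
H = 287.0 × 299.9 / 9.818 = 86071/9.818 = 8766.7 m.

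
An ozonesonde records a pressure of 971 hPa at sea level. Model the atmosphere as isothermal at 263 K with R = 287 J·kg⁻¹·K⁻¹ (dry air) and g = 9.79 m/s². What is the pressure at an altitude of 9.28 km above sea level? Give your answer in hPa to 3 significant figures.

Scale height: H = RT/g = 287 × 263 / 9.79 = 7710.0 m.
Barometric formula: P = P₀ exp(−z/H).
z/H = 9280.0/7710.0 = 1.2036; exp(−1.2036) = 0.30011.
P = 971 × 0.30011 = 291.41 hPa.

P ≈ 291 hPa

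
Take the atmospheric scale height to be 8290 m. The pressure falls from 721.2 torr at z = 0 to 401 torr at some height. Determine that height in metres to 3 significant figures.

z ≈ 4870 m

Invert the barometric formula: z = H ln(P₀/P).
P₀/P = 721.2/401 = 1.7985; ln(1.7985) = 0.58695.
z = 8290.0 × 0.58695 = 4865.8 m.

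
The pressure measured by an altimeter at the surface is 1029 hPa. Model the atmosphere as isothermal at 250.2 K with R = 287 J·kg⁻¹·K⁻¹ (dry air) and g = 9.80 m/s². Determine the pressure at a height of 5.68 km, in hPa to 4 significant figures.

Scale height: H = RT/g = 287 × 250.2 / 9.80 = 7327.3 m.
Barometric formula: P = P₀ exp(−z/H).
z/H = 5680.0/7327.3 = 0.77518; exp(−0.77518) = 0.46062.
P = 1029 × 0.46062 = 473.98 hPa.

P ≈ 474.0 hPa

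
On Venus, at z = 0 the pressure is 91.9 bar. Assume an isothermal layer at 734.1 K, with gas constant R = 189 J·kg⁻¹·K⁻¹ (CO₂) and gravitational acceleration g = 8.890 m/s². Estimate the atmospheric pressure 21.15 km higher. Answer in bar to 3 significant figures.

Scale height: H = RT/g = 189 × 734.1 / 8.890 = 15607 m.
Barometric formula: P = P₀ exp(−z/H).
z/H = 21150/15607 = 1.3552; exp(−1.3552) = 0.25790.
P = 91.9 × 0.25790 = 23.701 bar.

P ≈ 23.7 bar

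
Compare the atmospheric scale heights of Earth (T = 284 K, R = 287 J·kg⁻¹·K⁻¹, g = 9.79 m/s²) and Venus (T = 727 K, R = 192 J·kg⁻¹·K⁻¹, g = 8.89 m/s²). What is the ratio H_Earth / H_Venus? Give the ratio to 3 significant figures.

H = RT/g for each body.
H_Earth = 287 × 284 / 9.79 = 8325.6 m.
H_Venus = 192 × 727 / 8.89 = 15701 m.
H_Earth/H_Venus = 8325.6/15701 = 0.53026.

H_Earth/H_Venus ≈ 0.530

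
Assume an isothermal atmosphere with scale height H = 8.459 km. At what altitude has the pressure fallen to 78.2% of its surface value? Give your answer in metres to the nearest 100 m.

z ≈ 2100 m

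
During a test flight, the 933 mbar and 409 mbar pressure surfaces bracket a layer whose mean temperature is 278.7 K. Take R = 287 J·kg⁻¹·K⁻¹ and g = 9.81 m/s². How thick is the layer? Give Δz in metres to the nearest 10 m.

Δz ≈ 6720 m

Hypsometric equation: Δz = (R T̄/g) ln(P₁/P₂).
R T̄/g = 287 × 278.7 / 9.81 = 8153.6 m.
ln(933/409) = ln(2.2812) = 0.82470.
Δz = 8153.6 × 0.82470 = 6724.3 m.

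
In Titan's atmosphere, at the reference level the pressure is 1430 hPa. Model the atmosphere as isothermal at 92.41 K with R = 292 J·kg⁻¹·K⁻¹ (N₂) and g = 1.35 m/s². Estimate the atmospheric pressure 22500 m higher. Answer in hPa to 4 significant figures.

Scale height: H = RT/g = 292 × 92.41 / 1.35 = 19988 m.
Barometric formula: P = P₀ exp(−z/H).
z/H = 22500/19988 = 1.1257; exp(−1.1257) = 0.32443.
P = 1430 × 0.32443 = 463.93 hPa.

P ≈ 463.9 hPa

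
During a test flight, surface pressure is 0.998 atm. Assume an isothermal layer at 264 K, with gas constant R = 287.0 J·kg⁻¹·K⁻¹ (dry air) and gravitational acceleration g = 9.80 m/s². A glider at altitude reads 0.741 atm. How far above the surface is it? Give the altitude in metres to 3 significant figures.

Scale height: H = RT/g = 287.0 × 264 / 9.80 = 7731.4 m.
Invert the barometric formula: z = H ln(P₀/P).
P₀/P = 0.998/0.741 = 1.3468; ln(1.3468) = 0.29773.
z = 7731.4 × 0.29773 = 2301.9 m.

z ≈ 2300 m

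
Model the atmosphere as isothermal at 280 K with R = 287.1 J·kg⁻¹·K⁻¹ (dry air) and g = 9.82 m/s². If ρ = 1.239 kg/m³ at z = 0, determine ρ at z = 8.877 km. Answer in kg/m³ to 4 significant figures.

Scale height: H = RT/g = 287.1 × 280 / 9.82 = 8186.2 m.
In an isothermal atmosphere, density decays like pressure: ρ = ρ₀ exp(−z/H).
z/H = 8877.0/8186.2 = 1.0844; exp(−1.0844) = 0.33810.
ρ = 1.239 × 0.33810 = 0.41891 kg/m³.

ρ ≈ 0.4189 kg/m³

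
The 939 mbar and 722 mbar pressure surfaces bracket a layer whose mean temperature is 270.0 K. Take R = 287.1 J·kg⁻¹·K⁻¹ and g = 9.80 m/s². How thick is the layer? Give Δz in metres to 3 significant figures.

Δz ≈ 2080 m

Hypsometric equation: Δz = (R T̄/g) ln(P₁/P₂).
R T̄/g = 287.1 × 270.0 / 9.80 = 7909.9 m.
ln(939/722) = ln(1.3006) = 0.26283.
Δz = 7909.9 × 0.26283 = 2079.0 m.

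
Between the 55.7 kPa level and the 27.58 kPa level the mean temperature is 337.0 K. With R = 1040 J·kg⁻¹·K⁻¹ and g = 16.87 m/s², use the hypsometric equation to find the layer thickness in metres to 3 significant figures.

Hypsometric equation: Δz = (R T̄/g) ln(P₁/P₂).
R T̄/g = 1040 × 337.0 / 16.87 = 20775 m.
ln(55.7/27.58) = ln(2.0196) = 0.70290.
Δz = 20775 × 0.70290 = 14603 m.

Δz ≈ 14600 m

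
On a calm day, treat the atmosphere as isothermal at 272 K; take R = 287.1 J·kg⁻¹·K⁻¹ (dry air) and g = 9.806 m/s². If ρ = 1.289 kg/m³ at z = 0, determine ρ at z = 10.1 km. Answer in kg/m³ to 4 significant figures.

Scale height: H = RT/g = 287.1 × 272 / 9.806 = 7963.6 m.
In an isothermal atmosphere, density decays like pressure: ρ = ρ₀ exp(−z/H).
z/H = 10100/7963.6 = 1.2683; exp(−1.2683) = 0.28131.
ρ = 1.289 × 0.28131 = 0.36261 kg/m³.

ρ ≈ 0.3626 kg/m³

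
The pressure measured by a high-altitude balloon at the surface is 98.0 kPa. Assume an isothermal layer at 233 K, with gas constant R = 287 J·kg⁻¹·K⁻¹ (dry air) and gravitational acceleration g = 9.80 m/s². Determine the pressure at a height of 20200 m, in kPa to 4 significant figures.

Scale height: H = RT/g = 287 × 233 / 9.80 = 6823.6 m.
Barometric formula: P = P₀ exp(−z/H).
z/H = 20200/6823.6 = 2.9603; exp(−2.9603) = 0.051803.
P = 98.0 × 0.051803 = 5.0767 kPa.

P ≈ 5.077 kPa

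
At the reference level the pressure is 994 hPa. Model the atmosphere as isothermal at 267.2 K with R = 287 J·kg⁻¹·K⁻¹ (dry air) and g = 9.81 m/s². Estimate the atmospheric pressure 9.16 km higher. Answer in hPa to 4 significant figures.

Scale height: H = RT/g = 287 × 267.2 / 9.81 = 7817.2 m.
Barometric formula: P = P₀ exp(−z/H).
z/H = 9160.0/7817.2 = 1.1718; exp(−1.1718) = 0.30981.
P = 994 × 0.30981 = 307.95 hPa.

P ≈ 308.0 hPa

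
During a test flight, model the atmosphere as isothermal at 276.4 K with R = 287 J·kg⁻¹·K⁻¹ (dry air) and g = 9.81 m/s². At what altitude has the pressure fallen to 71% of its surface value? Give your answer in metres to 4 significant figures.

z ≈ 2769 m

Scale height: H = RT/g = 287 × 276.4 / 9.81 = 8086.3 m.
Set P/P₀ = exp(−z/H) = 0.71, so z = −H ln(0.71).
−ln(0.71) = 0.34249; z = 8086.3 × 0.34249 = 2769.5 m.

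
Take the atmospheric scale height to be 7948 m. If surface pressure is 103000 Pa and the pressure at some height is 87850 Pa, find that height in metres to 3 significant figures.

Invert the barometric formula: z = H ln(P₀/P).
P₀/P = 103000/87850 = 1.1725; ln(1.1725) = 0.15914.
z = 7948.0 × 0.15914 = 1264.8 m.

z ≈ 1260 m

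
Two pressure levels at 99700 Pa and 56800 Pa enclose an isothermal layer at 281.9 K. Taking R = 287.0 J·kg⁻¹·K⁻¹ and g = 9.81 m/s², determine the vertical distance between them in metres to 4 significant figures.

Hypsometric equation: Δz = (R T̄/g) ln(P₁/P₂).
R T̄/g = 287.0 × 281.9 / 9.81 = 8247.2 m.
ln(99700/56800) = ln(1.7553) = 0.56264.
Δz = 8247.2 × 0.56264 = 4640.2 m.

Δz ≈ 4640 m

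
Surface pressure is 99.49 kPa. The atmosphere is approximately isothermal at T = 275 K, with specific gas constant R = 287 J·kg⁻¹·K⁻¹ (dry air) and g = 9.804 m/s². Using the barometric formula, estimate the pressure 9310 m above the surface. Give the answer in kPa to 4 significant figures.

P ≈ 31.30 kPa

Scale height: H = RT/g = 287 × 275 / 9.804 = 8050.3 m.
Barometric formula: P = P₀ exp(−z/H).
z/H = 9310.0/8050.3 = 1.1565; exp(−1.1565) = 0.31459.
P = 99.49 × 0.31459 = 31.299 kPa.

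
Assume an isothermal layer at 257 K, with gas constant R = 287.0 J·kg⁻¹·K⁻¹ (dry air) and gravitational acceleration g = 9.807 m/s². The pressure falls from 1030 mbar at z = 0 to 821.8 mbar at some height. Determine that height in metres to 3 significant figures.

z ≈ 1700 m

Scale height: H = RT/g = 287.0 × 257 / 9.807 = 7521.1 m.
Invert the barometric formula: z = H ln(P₀/P).
P₀/P = 1030/821.8 = 1.2533; ln(1.2533) = 0.22578.
z = 7521.1 × 0.22578 = 1698.1 m.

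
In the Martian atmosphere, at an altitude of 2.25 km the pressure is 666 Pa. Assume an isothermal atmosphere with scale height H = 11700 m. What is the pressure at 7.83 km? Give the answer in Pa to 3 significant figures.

P ≈ 413 Pa

Between two levels, P₂ = P₁ exp(−Δz/H) with Δz = z₂ − z₁.
Δz = 7830.0 − 2250.0 = 5580.0 m; Δz/H = 5580.0/11700 = 0.47692.
P₂ = 666 × exp(−0.47692) = 666 × 0.62069 = 413.38 Pa.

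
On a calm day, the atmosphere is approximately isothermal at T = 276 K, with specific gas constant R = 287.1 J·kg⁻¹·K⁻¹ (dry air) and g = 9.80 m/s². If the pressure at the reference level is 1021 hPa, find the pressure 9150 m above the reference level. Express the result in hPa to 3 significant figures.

P ≈ 329 hPa

Scale height: H = RT/g = 287.1 × 276 / 9.80 = 8085.7 m.
Barometric formula: P = P₀ exp(−z/H).
z/H = 9150.0/8085.7 = 1.1316; exp(−1.1316) = 0.32252.
P = 1021 × 0.32252 = 329.29 hPa.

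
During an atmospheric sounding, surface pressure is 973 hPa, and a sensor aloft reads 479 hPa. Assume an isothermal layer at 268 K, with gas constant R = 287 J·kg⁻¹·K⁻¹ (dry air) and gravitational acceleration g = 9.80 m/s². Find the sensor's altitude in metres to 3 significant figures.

Scale height: H = RT/g = 287 × 268 / 9.80 = 7848.6 m.
Invert the barometric formula: z = H ln(P₀/P).
P₀/P = 973/479 = 2.0313; ln(2.0313) = 0.70868.
z = 7848.6 × 0.70868 = 5562.1 m.

z ≈ 5560 m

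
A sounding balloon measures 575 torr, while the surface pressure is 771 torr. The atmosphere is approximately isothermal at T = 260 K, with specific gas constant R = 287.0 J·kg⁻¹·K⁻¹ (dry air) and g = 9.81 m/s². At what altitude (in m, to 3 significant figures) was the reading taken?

z ≈ 2230 m

Scale height: H = RT/g = 287.0 × 260 / 9.81 = 7606.5 m.
Invert the barometric formula: z = H ln(P₀/P).
P₀/P = 771/575 = 1.3409; ln(1.3409) = 0.29334.
z = 7606.5 × 0.29334 = 2231.3 m.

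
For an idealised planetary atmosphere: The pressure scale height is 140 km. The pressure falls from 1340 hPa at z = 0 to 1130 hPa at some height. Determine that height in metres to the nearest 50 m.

Invert the barometric formula: z = H ln(P₀/P).
P₀/P = 1340/1130 = 1.1858; ln(1.1858) = 0.17042.
z = 140000 × 0.17042 = 23859 m.

z ≈ 23850 m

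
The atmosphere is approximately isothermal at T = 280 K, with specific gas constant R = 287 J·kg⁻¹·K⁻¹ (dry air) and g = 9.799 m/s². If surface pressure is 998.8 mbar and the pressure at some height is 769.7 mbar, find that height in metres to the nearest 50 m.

z ≈ 2150 m

Scale height: H = RT/g = 287 × 280 / 9.799 = 8200.8 m.
Invert the barometric formula: z = H ln(P₀/P).
P₀/P = 998.8/769.7 = 1.2976; ln(1.2976) = 0.26052.
z = 8200.8 × 0.26052 = 2136.5 m.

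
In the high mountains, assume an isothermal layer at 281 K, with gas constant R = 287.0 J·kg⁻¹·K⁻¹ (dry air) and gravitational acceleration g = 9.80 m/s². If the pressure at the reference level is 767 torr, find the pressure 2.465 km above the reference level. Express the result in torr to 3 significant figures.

P ≈ 568 torr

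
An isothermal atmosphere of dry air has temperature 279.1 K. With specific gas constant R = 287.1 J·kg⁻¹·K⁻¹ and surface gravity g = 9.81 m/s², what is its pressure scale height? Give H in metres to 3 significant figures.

H ≈ 8170 m

The scale height of an isothermal atmosphere is H = RT/g.
H = 287.1 × 279.1 / 9.81 = 80130/9.81 = 8168.2 m.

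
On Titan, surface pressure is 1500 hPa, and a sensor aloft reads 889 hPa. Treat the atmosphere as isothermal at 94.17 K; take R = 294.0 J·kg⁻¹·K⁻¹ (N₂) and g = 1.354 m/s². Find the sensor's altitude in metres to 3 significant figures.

Scale height: H = RT/g = 294.0 × 94.17 / 1.354 = 20448 m.
Invert the barometric formula: z = H ln(P₀/P).
P₀/P = 1500/889 = 1.6873; ln(1.6873) = 0.52313.
z = 20448 × 0.52313 = 10697 m.

z ≈ 10700 m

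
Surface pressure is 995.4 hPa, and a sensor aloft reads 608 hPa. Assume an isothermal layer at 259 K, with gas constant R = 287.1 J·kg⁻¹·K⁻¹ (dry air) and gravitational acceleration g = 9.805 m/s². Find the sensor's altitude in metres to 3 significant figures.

Scale height: H = RT/g = 287.1 × 259 / 9.805 = 7583.8 m.
Invert the barometric formula: z = H ln(P₀/P).
P₀/P = 995.4/608 = 1.6372; ln(1.6372) = 0.49299.
z = 7583.8 × 0.49299 = 3738.7 m.

z ≈ 3740 m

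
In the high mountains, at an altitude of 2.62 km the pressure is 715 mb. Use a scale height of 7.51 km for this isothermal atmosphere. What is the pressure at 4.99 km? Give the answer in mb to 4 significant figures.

P ≈ 521.5 mb

Between two levels, P₂ = P₁ exp(−Δz/H) with Δz = z₂ − z₁.
Δz = 4990.0 − 2620.0 = 2370.0 m; Δz/H = 2370.0/7510.0 = 0.31558.
P₂ = 715 × exp(−0.31558) = 715 × 0.72937 = 521.50 mb.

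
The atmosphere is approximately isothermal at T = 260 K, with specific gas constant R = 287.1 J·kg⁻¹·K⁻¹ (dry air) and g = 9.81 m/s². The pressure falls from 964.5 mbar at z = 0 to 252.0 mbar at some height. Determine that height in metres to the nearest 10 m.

Scale height: H = RT/g = 287.1 × 260 / 9.81 = 7609.2 m.
Invert the barometric formula: z = H ln(P₀/P).
P₀/P = 964.5/252.0 = 3.8274; ln(3.8274) = 1.3422.
z = 7609.2 × 1.3422 = 10213 m.

z ≈ 10210 m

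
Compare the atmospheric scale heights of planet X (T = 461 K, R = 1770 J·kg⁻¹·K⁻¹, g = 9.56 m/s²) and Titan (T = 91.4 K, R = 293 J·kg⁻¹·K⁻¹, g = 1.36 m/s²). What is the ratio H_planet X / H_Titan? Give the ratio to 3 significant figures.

H_planet X/H_Titan ≈ 4.33

H = RT/g for each body.
H_planet X = 1770 × 461 / 9.56 = 85353 m.
H_Titan = 293 × 91.4 / 1.36 = 19691 m.
H_planet X/H_Titan = 85353/19691 = 4.3346.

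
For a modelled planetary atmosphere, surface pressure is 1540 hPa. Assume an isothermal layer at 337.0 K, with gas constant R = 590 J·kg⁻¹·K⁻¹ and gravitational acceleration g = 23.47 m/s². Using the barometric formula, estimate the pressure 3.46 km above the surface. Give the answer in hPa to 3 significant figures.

P ≈ 1020 hPa

Scale height: H = RT/g = 590 × 337.0 / 23.47 = 8471.7 m.
Barometric formula: P = P₀ exp(−z/H).
z/H = 3460.0/8471.7 = 0.40842; exp(−0.40842) = 0.66470.
P = 1540 × 0.66470 = 1023.6 hPa.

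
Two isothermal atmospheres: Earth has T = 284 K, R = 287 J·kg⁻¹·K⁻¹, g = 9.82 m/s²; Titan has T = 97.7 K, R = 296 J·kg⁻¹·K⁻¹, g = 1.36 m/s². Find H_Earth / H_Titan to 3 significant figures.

H = RT/g for each body.
H_Earth = 287 × 284 / 9.82 = 8300.2 m.
H_Titan = 296 × 97.7 / 1.36 = 21264 m.
H_Earth/H_Titan = 8300.2/21264 = 0.39034.

H_Earth/H_Titan ≈ 0.390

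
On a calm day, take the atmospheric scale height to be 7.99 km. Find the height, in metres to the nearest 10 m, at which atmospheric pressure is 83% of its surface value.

z ≈ 1490 m

Set P/P₀ = exp(−z/H) = 0.83, so z = −H ln(0.83).
−ln(0.83) = 0.18633; z = 7990.0 × 0.18633 = 1488.8 m.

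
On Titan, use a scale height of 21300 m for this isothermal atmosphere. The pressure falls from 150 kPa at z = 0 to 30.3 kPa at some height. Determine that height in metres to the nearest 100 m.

z ≈ 34100 m

Invert the barometric formula: z = H ln(P₀/P).
P₀/P = 150/30.3 = 4.9505; ln(4.9505) = 1.5995.
z = 21300 × 1.5995 = 34069 m.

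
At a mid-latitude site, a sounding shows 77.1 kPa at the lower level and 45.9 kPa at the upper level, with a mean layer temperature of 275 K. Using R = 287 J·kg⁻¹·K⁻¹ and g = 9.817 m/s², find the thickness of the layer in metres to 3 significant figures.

Δz ≈ 4170 m

Hypsometric equation: Δz = (R T̄/g) ln(P₁/P₂).
R T̄/g = 287 × 275 / 9.817 = 8039.6 m.
ln(77.1/45.9) = ln(1.6797) = 0.51862.
Δz = 8039.6 × 0.51862 = 4169.5 m.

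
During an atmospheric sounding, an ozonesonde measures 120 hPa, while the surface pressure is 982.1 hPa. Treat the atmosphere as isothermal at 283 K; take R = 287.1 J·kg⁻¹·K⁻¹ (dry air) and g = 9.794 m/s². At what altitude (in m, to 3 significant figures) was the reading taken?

Scale height: H = RT/g = 287.1 × 283 / 9.794 = 8295.8 m.
Invert the barometric formula: z = H ln(P₀/P).
P₀/P = 982.1/120 = 8.1842; ln(8.1842) = 2.1022.
z = 8295.8 × 2.1022 = 17439 m.

z ≈ 17400 m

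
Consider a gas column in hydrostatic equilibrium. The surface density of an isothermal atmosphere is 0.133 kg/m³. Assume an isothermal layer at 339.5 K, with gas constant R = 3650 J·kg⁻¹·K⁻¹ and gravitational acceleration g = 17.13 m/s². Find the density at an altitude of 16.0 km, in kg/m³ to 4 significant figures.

ρ ≈ 0.1066 kg/m³

Scale height: H = RT/g = 3650 × 339.5 / 17.13 = 72339 m.
In an isothermal atmosphere, density decays like pressure: ρ = ρ₀ exp(−z/H).
z/H = 16000/72339 = 0.22118; exp(−0.22118) = 0.80157.
ρ = 0.133 × 0.80157 = 0.10661 kg/m³.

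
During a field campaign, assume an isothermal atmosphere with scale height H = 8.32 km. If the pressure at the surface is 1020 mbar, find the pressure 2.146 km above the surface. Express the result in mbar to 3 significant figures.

Barometric formula: P = P₀ exp(−z/H).
z/H = 2146.0/8320.0 = 0.25793; exp(−0.25793) = 0.77265.
P = 1020 × 0.77265 = 788.10 mbar.

P ≈ 788 mbar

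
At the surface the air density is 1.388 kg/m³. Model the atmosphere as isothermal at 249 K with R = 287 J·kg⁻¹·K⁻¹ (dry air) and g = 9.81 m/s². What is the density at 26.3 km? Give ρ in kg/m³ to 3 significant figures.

Scale height: H = RT/g = 287 × 249 / 9.81 = 7284.7 m.
In an isothermal atmosphere, density decays like pressure: ρ = ρ₀ exp(−z/H).
z/H = 26300/7284.7 = 3.6103; exp(−3.6103) = 0.027044.
ρ = 1.388 × 0.027044 = 0.037537 kg/m³.

ρ ≈ 0.0375 kg/m³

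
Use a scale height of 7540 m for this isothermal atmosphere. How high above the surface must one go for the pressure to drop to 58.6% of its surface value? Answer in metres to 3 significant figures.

Set P/P₀ = exp(−z/H) = 0.586, so z = −H ln(0.586).
−ln(0.586) = 0.53444; z = 7540.0 × 0.53444 = 4029.7 m.

z ≈ 4030 m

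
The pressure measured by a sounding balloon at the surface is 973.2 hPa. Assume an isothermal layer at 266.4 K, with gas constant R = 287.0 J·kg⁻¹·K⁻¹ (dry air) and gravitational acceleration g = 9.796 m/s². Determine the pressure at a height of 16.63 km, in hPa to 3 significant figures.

Scale height: H = RT/g = 287.0 × 266.4 / 9.796 = 7804.9 m.
Barometric formula: P = P₀ exp(−z/H).
z/H = 16630/7804.9 = 2.1307; exp(−2.1307) = 0.11875.
P = 973.2 × 0.11875 = 115.57 hPa.

P ≈ 116 hPa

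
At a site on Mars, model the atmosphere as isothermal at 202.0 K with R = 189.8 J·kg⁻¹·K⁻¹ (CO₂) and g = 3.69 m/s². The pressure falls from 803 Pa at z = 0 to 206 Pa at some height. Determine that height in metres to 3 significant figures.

Scale height: H = RT/g = 189.8 × 202.0 / 3.69 = 10390 m.
Invert the barometric formula: z = H ln(P₀/P).
P₀/P = 803/206 = 3.8981; ln(3.8981) = 1.3605.
z = 10390 × 1.3605 = 14136 m.

z ≈ 14100 m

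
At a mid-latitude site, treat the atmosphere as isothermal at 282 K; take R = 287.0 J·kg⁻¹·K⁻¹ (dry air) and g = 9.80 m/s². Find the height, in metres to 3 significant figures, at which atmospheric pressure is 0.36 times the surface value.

z ≈ 8440 m

Scale height: H = RT/g = 287.0 × 282 / 9.80 = 8258.6 m.
Set P/P₀ = exp(−z/H) = 0.36, so z = −H ln(0.36).
−ln(0.36) = 1.0217; z = 8258.6 × 1.0217 = 8437.8 m.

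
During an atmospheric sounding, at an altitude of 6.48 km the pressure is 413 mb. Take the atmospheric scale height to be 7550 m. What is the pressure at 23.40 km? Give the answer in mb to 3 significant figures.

Between two levels, P₂ = P₁ exp(−Δz/H) with Δz = z₂ − z₁.
Δz = 23400 − 6480.0 = 16920 m; Δz/H = 16920/7550.0 = 2.2411.
P₂ = 413 × exp(−2.2411) = 413 × 0.10634 = 43.918 mb.

P ≈ 43.9 mb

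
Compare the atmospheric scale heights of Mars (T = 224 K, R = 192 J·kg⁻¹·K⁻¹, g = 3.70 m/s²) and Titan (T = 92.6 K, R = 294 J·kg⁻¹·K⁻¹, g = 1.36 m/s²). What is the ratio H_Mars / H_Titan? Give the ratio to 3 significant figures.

H = RT/g for each body.
H_Mars = 192 × 224 / 3.70 = 11624 m.
H_Titan = 294 × 92.6 / 1.36 = 20018 m.
H_Mars/H_Titan = 11624/20018 = 0.58068.

H_Mars/H_Titan ≈ 0.581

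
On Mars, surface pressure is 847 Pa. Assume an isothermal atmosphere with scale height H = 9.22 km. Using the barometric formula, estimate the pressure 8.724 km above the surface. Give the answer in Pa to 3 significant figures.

P ≈ 329 Pa

Barometric formula: P = P₀ exp(−z/H).
z/H = 8724.0/9220.0 = 0.94620; exp(−0.94620) = 0.38821.
P = 847 × 0.38821 = 328.81 Pa.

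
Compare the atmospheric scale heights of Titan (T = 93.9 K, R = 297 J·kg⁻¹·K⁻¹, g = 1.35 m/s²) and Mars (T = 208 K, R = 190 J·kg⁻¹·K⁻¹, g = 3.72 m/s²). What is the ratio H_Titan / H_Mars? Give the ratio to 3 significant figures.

H = RT/g for each body.
H_Titan = 297 × 93.9 / 1.35 = 20658 m.
H_Mars = 190 × 208 / 3.72 = 10624 m.
H_Titan/H_Mars = 20658/10624 = 1.9445.

H_Titan/H_Mars ≈ 1.94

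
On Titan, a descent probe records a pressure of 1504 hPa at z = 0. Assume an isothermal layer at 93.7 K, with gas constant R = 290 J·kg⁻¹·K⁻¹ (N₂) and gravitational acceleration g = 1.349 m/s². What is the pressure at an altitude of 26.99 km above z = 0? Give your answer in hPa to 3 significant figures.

Scale height: H = RT/g = 290 × 93.7 / 1.349 = 20143 m.
Barometric formula: P = P₀ exp(−z/H).
z/H = 26990/20143 = 1.3399; exp(−1.3399) = 0.26187.
P = 1504 × 0.26187 = 393.85 hPa.

P ≈ 394 hPa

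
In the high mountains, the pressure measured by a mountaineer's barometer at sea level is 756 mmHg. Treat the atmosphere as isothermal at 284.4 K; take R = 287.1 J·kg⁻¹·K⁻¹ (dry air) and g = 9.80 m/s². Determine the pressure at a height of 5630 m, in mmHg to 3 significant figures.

P ≈ 385 mmHg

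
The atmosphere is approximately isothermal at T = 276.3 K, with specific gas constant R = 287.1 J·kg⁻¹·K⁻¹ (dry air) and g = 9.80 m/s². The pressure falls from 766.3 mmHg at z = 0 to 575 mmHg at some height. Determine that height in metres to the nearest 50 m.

z ≈ 2300 m

Scale height: H = RT/g = 287.1 × 276.3 / 9.80 = 8094.5 m.
Invert the barometric formula: z = H ln(P₀/P).
P₀/P = 766.3/575 = 1.3327; ln(1.3327) = 0.28721.
z = 8094.5 × 0.28721 = 2324.8 m.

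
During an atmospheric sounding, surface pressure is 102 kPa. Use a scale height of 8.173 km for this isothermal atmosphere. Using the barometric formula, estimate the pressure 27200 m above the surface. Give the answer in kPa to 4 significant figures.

P ≈ 3.658 kPa

Barometric formula: P = P₀ exp(−z/H).
z/H = 27200/8173.0 = 3.3280; exp(−3.3280) = 0.035865.
P = 102 × 0.035865 = 3.6582 kPa.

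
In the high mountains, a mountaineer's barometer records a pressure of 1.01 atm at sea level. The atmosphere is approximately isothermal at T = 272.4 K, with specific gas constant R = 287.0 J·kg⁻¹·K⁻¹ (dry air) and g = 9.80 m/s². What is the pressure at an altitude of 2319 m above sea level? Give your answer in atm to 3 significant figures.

P ≈ 0.755 atm

Scale height: H = RT/g = 287.0 × 272.4 / 9.80 = 7977.4 m.
Barometric formula: P = P₀ exp(−z/H).
z/H = 2319.0/7977.4 = 0.29070; exp(−0.29070) = 0.74774.
P = 1.01 × 0.74774 = 0.75522 atm.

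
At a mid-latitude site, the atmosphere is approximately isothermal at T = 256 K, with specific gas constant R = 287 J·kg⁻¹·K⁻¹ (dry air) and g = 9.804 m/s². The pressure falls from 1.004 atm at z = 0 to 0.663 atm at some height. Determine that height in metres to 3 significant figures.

z ≈ 3110 m

Scale height: H = RT/g = 287 × 256 / 9.804 = 7494.1 m.
Invert the barometric formula: z = H ln(P₀/P).
P₀/P = 1.004/0.663 = 1.5143; ln(1.5143) = 0.41495.
z = 7494.1 × 0.41495 = 3109.7 m.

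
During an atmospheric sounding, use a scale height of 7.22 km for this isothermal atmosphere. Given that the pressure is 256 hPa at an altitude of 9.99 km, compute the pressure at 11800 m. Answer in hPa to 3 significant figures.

Between two levels, P₂ = P₁ exp(−Δz/H) with Δz = z₂ − z₁.
Δz = 11800 − 9990.0 = 1810.0 m; Δz/H = 1810.0/7220.0 = 0.25069.
P₂ = 256 × exp(−0.25069) = 256 × 0.77826 = 199.23 hPa.

P ≈ 199 hPa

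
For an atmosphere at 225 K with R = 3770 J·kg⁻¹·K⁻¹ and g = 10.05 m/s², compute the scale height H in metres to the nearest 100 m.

H ≈ 84400 m

The scale height of an isothermal atmosphere is H = RT/g.
H = 3770 × 225 / 10.05 = 848250/10.05 = 84403 m.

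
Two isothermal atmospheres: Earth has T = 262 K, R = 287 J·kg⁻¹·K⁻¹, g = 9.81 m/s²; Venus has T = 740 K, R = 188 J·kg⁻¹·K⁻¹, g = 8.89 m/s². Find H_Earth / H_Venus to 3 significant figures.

H = RT/g for each body.
H_Earth = 287 × 262 / 9.81 = 7665.0 m.
H_Venus = 188 × 740 / 8.89 = 15649 m.
H_Earth/H_Venus = 7665.0/15649 = 0.48981.

H_Earth/H_Venus ≈ 0.490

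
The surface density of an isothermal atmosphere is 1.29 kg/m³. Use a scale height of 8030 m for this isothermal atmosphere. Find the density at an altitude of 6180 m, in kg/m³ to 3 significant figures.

ρ ≈ 0.598 kg/m³

In an isothermal atmosphere, density decays like pressure: ρ = ρ₀ exp(−z/H).
z/H = 6180.0/8030.0 = 0.76961; exp(−0.76961) = 0.46319.
ρ = 1.29 × 0.46319 = 0.59752 kg/m³.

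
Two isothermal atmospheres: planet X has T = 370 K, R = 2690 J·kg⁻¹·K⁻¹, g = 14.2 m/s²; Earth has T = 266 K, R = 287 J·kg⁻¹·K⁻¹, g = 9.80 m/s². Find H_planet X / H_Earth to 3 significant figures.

H = RT/g for each body.
H_planet X = 2690 × 370 / 14.2 = 70092 m.
H_Earth = 287 × 266 / 9.80 = 7790.0 m.
H_planet X/H_Earth = 70092/7790.0 = 8.9977.

H_planet X/H_Earth ≈ 9.00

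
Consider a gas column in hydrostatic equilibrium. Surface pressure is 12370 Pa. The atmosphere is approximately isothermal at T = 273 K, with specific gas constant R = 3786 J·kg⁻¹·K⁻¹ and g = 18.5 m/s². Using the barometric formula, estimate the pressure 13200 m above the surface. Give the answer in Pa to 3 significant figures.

Scale height: H = RT/g = 3786 × 273 / 18.5 = 55869 m.
Barometric formula: P = P₀ exp(−z/H).
z/H = 13200/55869 = 0.23627; exp(−0.23627) = 0.78957.
P = 12370 × 0.78957 = 9767.0 Pa.

P ≈ 9770 Pa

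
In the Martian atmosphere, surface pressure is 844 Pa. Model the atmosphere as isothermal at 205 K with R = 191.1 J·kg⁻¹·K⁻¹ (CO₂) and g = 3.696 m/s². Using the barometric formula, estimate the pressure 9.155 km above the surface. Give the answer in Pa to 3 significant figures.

Scale height: H = RT/g = 191.1 × 205 / 3.696 = 10599 m.
Barometric formula: P = P₀ exp(−z/H).
z/H = 9155.0/10599 = 0.86376; exp(−0.86376) = 0.42157.
P = 844 × 0.42157 = 355.81 Pa.

P ≈ 356 Pa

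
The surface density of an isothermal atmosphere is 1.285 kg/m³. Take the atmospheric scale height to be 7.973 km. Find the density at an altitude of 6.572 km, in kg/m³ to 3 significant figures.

ρ ≈ 0.564 kg/m³

In an isothermal atmosphere, density decays like pressure: ρ = ρ₀ exp(−z/H).
z/H = 6572.0/7973.0 = 0.82428; exp(−0.82428) = 0.43855.
ρ = 1.285 × 0.43855 = 0.56354 kg/m³.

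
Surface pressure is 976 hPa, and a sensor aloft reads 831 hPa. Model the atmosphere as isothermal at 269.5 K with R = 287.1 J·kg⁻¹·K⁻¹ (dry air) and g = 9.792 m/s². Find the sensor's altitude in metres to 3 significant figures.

Scale height: H = RT/g = 287.1 × 269.5 / 9.792 = 7901.7 m.
Invert the barometric formula: z = H ln(P₀/P).
P₀/P = 976/831 = 1.1745; ln(1.1745) = 0.16084.
z = 7901.7 × 0.16084 = 1270.9 m.

z ≈ 1270 m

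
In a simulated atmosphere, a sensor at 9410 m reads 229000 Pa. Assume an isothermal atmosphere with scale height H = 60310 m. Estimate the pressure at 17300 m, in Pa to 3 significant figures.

P ≈ 201000 Pa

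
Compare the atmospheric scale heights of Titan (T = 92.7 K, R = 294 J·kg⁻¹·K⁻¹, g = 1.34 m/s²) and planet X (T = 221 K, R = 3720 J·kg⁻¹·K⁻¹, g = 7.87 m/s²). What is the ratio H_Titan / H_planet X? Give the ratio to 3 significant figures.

H_Titan/H_planet X ≈ 0.195

H = RT/g for each body.
H_Titan = 294 × 92.7 / 1.34 = 20339 m.
H_planet X = 3720 × 221 / 7.87 = 104460 m.
H_Titan/H_planet X = 20339/104460 = 0.19471.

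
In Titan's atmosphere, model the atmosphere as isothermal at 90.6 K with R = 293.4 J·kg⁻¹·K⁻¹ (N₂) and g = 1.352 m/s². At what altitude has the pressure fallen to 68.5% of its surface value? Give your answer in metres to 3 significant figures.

Scale height: H = RT/g = 293.4 × 90.6 / 1.352 = 19661 m.
Set P/P₀ = exp(−z/H) = 0.685, so z = −H ln(0.685).
−ln(0.685) = 0.37834; z = 19661 × 0.37834 = 7438.5 m.

z ≈ 7440 m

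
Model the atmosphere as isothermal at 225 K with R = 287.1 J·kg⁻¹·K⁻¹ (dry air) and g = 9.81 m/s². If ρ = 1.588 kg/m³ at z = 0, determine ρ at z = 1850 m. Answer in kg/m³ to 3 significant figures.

Scale height: H = RT/g = 287.1 × 225 / 9.81 = 6584.9 m.
In an isothermal atmosphere, density decays like pressure: ρ = ρ₀ exp(−z/H).
z/H = 1850.0/6584.9 = 0.28095; exp(−0.28095) = 0.75507.
ρ = 1.588 × 0.75507 = 1.1991 kg/m³.

ρ ≈ 1.20 kg/m³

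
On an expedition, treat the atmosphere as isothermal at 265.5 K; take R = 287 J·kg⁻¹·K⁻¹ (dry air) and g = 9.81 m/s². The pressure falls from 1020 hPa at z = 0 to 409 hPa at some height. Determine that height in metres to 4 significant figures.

z ≈ 7098 m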